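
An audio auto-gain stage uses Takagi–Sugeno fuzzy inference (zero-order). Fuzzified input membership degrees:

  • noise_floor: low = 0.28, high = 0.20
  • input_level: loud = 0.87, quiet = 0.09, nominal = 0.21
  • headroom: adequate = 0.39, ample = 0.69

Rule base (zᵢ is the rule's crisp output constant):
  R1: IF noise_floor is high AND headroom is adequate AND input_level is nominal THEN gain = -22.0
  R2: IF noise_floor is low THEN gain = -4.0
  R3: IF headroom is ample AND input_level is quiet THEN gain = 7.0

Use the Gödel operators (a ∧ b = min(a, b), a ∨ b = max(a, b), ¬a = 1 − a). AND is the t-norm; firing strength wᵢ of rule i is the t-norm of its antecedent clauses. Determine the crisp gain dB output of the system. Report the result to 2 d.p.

-8.58

R1 (z=-22.0): high=0.20, adequate=0.39, nominal=0.21; AND[min(a, b)] → w = 0.20
R2 (z=-4.0): low=0.28 → w = 0.28
R3 (z=7.0): ample=0.69, quiet=0.09; AND[min(a, b)] → w = 0.09
Weighted average = (0.20·-22.0 + 0.28·-4.0 + 0.09·7.0) / (0.20 + 0.28 + 0.09)
  = -4.8900 / 0.5700 = -8.58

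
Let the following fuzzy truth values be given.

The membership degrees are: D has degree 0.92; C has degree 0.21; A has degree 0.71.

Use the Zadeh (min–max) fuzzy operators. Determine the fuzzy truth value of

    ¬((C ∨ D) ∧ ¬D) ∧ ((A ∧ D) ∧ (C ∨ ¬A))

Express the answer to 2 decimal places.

0.29

C ∨ D = max(a, b) on (0.21, 0.92) = 0.92
¬D = 1 − 0.92 = 0.08
(C ∨ D) ∧ ¬D = min(a, b) on (0.92, 0.08) = 0.08
¬((C ∨ D) ∧ ¬D) = 1 − 0.08 = 0.92
A ∧ D = min(a, b) on (0.71, 0.92) = 0.71
¬A = 1 − 0.71 = 0.29
C ∨ ¬A = max(a, b) on (0.21, 0.29) = 0.29
(A ∧ D) ∧ (C ∨ ¬A) = min(a, b) on (0.71, 0.29) = 0.29
¬((C ∨ D) ∧ ¬D) ∧ ((A ∧ D) ∧ (C ∨ ¬A)) = min(a, b) on (0.92, 0.29) = 0.29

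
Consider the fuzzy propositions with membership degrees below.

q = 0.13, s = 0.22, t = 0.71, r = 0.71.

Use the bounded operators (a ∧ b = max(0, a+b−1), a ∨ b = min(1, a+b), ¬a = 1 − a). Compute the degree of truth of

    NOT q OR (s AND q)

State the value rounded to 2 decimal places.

0.87

NOT q = 1 − 0.13 = 0.87
s AND q = max(0, a+b−1) on (0.22, 0.13) = 0.00
NOT q OR (s AND q) = min(1, a+b) on (0.87, 0.00) = 0.87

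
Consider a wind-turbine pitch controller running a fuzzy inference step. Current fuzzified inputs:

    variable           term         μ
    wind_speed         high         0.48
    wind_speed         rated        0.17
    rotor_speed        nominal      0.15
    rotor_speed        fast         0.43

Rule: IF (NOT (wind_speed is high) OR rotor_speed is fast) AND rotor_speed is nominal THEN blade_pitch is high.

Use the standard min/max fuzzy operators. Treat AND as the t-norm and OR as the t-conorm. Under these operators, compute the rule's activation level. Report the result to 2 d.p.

0.15

firing strength: (¬high=1−0.48=0.52 OR fast=0.43) = 0.52; AND[min(a, b)] with nominal=0.15 → w = 0.15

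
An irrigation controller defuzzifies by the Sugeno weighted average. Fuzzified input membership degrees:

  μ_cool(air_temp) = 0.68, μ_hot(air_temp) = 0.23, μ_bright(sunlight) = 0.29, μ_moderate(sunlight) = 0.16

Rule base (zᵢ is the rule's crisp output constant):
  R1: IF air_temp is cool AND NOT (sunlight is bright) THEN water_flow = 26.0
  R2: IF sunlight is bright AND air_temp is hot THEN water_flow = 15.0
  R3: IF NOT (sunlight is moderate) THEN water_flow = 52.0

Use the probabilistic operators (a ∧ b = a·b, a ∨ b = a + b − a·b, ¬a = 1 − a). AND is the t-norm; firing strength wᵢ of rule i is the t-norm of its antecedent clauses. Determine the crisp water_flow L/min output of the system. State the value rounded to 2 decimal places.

R1 (z=26.0): cool=0.68, ¬bright=1−0.29=0.71; AND[a·b] → w = 0.4828
R2 (z=15.0): bright=0.29, hot=0.23; AND[a·b] → w = 0.0667
R3 (z=52.0): ¬moderate=1−0.16=0.84 → w = 0.8400
Weighted average = (0.4828·26.0 + 0.0667·15.0 + 0.8400·52.0) / (0.4828 + 0.0667 + 0.8400)
  = 57.2333 / 1.3895 = 41.19

41.19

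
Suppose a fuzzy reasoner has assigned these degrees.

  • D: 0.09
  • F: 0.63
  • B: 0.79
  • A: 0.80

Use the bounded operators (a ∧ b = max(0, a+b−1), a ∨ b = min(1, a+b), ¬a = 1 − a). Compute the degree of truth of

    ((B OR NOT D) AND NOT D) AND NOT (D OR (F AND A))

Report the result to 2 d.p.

0.39

NOT D = 1 − 0.09 = 0.91
B OR NOT D = min(1, a+b) on (0.79, 0.91) = 1.00
NOT D = 1 − 0.09 = 0.91
(B OR NOT D) AND NOT D = max(0, a+b−1) on (1.00, 0.91) = 0.91
F AND A = max(0, a+b−1) on (0.63, 0.80) = 0.43
D OR (F AND A) = min(1, a+b) on (0.09, 0.43) = 0.52
NOT (D OR (F AND A)) = 1 − 0.52 = 0.48
((B OR NOT D) AND NOT D) AND NOT (D OR (F AND A)) = max(0, a+b−1) on (0.91, 0.48) = 0.39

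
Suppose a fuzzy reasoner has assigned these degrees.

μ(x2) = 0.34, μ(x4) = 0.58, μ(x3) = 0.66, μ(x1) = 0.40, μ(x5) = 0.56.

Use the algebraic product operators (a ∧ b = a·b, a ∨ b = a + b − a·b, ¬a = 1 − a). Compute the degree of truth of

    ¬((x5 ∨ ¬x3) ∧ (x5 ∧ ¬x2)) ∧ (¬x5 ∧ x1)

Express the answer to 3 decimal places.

0.130

¬x3 = 1 − 0.6600 = 0.3400
x5 ∨ ¬x3 = a + b − a·b on (0.5600, 0.3400) = 0.7096
¬x2 = 1 − 0.3400 = 0.6600
x5 ∧ ¬x2 = a·b on (0.5600, 0.6600) = 0.3696
(x5 ∨ ¬x3) ∧ (x5 ∧ ¬x2) = a·b on (0.7096, 0.3696) = 0.2623
¬((x5 ∨ ¬x3) ∧ (x5 ∧ ¬x2)) = 1 − 0.2623 = 0.7377
¬x5 = 1 − 0.5600 = 0.4400
¬x5 ∧ x1 = a·b on (0.4400, 0.4000) = 0.1760
¬((x5 ∨ ¬x3) ∧ (x5 ∧ ¬x2)) ∧ (¬x5 ∧ x1) = a·b on (0.7377, 0.1760) = 0.1298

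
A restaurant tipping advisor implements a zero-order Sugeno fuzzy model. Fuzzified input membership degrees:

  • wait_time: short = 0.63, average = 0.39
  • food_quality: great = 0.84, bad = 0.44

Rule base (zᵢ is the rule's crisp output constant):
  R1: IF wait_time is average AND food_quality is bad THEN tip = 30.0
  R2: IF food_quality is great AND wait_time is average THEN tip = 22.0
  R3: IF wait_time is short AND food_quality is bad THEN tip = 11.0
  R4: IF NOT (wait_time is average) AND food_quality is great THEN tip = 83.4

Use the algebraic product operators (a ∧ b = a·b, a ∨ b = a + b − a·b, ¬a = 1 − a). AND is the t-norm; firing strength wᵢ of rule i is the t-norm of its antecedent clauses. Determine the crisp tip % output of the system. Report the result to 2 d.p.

45.11

R1 (z=30.0): average=0.39, bad=0.44; AND[a·b] → w = 0.1716
R2 (z=22.0): great=0.84, average=0.39; AND[a·b] → w = 0.3276
R3 (z=11.0): short=0.63, bad=0.44; AND[a·b] → w = 0.2772
R4 (z=83.4): ¬average=1−0.39=0.61, great=0.84; AND[a·b] → w = 0.5124
Weighted average = (0.1716·30.0 + 0.3276·22.0 + 0.2772·11.0 + 0.5124·83.4) / (0.1716 + 0.3276 + 0.2772 + 0.5124)
  = 58.1386 / 1.2888 = 45.11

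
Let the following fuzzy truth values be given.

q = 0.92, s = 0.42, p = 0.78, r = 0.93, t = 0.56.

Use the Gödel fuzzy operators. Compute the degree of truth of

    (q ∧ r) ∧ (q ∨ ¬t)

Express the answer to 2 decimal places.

q ∧ r = min(a, b) on (0.92, 0.93) = 0.92
¬t = 1 − 0.56 = 0.44
q ∨ ¬t = max(a, b) on (0.92, 0.44) = 0.92
(q ∧ r) ∧ (q ∨ ¬t) = min(a, b) on (0.92, 0.92) = 0.92

0.92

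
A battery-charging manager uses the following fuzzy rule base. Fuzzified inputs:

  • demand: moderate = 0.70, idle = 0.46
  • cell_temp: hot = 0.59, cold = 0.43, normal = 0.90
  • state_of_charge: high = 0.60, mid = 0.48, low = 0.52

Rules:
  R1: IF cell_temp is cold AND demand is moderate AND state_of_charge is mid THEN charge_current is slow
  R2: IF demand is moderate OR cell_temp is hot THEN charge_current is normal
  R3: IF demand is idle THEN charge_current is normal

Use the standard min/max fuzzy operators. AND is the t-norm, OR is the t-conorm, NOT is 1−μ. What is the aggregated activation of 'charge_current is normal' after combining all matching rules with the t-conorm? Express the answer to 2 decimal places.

0.70

R1: cold=0.43, moderate=0.70, mid=0.48; AND[min(a, b)] → w = 0.43
R2: moderate=0.70, hot=0.59; OR[max(a, b)] → w = 0.70
R3: idle=0.46 → w = 0.46
Rules with consequent 'normal': {R2, R3} → strengths 0.70, 0.46
Aggregate via t-conorm [max(a, b)]: 0.70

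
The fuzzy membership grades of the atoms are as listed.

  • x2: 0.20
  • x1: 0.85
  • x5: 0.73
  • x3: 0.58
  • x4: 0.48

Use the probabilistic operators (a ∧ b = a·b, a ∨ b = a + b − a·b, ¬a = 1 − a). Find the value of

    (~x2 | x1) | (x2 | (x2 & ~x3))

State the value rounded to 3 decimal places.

0.978

~x2 = 1 − 0.2000 = 0.8000
~x2 | x1 = a + b − a·b on (0.8000, 0.8500) = 0.9700
~x3 = 1 − 0.5800 = 0.4200
x2 & ~x3 = a·b on (0.2000, 0.4200) = 0.0840
x2 | (x2 & ~x3) = a + b − a·b on (0.2000, 0.0840) = 0.2672
(~x2 | x1) | (x2 | (x2 & ~x3)) = a + b − a·b on (0.9700, 0.2672) = 0.9780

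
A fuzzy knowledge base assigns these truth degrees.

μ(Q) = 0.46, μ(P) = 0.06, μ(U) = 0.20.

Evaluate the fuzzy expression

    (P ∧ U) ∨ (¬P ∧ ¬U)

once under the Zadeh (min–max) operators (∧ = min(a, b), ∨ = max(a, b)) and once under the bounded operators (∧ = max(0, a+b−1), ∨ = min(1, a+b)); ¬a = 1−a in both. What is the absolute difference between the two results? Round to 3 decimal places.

Under Zadeh (min–max):
  P ∧ U = min(a, b) on (0.06, 0.20) = 0.06
  ¬P = 1 − 0.06 = 0.94
  ¬U = 1 − 0.20 = 0.80
  ¬P ∧ ¬U = min(a, b) on (0.94, 0.80) = 0.80
  (P ∧ U) ∨ (¬P ∧ ¬U) = max(a, b) on (0.06, 0.80) = 0.80
  → value = 0.8000
Under bounded:
  P ∧ U = max(0, a+b−1) on (0.06, 0.20) = 0.00
  ¬P = 1 − 0.06 = 0.94
  ¬U = 1 − 0.20 = 0.80
  ¬P ∧ ¬U = max(0, a+b−1) on (0.94, 0.80) = 0.74
  (P ∧ U) ∨ (¬P ∧ ¬U) = min(1, a+b) on (0.00, 0.74) = 0.74
  → value = 0.7400
|0.8000 − 0.7400| = 0.060

0.060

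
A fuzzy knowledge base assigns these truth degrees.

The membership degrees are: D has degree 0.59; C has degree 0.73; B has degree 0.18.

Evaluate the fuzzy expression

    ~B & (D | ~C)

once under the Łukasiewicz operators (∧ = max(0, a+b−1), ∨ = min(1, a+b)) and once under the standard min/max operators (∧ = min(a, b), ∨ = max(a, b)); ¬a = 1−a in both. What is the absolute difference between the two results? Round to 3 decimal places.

Under Łukasiewicz:
  ~B = 1 − 0.18 = 0.82
  ~C = 1 − 0.73 = 0.27
  D | ~C = min(1, a+b) on (0.59, 0.27) = 0.86
  ~B & (D | ~C) = max(0, a+b−1) on (0.82, 0.86) = 0.68
  → value = 0.6800
Under standard min/max:
  ~B = 1 − 0.18 = 0.82
  ~C = 1 − 0.73 = 0.27
  D | ~C = max(a, b) on (0.59, 0.27) = 0.59
  ~B & (D | ~C) = min(a, b) on (0.82, 0.59) = 0.59
  → value = 0.5900
|0.6800 − 0.5900| = 0.090

0.090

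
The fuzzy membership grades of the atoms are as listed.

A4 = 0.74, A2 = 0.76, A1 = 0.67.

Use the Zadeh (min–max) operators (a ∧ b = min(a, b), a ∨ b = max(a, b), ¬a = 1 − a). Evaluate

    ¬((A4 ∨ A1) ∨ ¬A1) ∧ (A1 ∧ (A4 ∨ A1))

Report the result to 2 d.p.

A4 ∨ A1 = max(a, b) on (0.74, 0.67) = 0.74
¬A1 = 1 − 0.67 = 0.33
(A4 ∨ A1) ∨ ¬A1 = max(a, b) on (0.74, 0.33) = 0.74
¬((A4 ∨ A1) ∨ ¬A1) = 1 − 0.74 = 0.26
A4 ∨ A1 = max(a, b) on (0.74, 0.67) = 0.74
A1 ∧ (A4 ∨ A1) = min(a, b) on (0.67, 0.74) = 0.67
¬((A4 ∨ A1) ∨ ¬A1) ∧ (A1 ∧ (A4 ∨ A1)) = min(a, b) on (0.26, 0.67) = 0.26

0.26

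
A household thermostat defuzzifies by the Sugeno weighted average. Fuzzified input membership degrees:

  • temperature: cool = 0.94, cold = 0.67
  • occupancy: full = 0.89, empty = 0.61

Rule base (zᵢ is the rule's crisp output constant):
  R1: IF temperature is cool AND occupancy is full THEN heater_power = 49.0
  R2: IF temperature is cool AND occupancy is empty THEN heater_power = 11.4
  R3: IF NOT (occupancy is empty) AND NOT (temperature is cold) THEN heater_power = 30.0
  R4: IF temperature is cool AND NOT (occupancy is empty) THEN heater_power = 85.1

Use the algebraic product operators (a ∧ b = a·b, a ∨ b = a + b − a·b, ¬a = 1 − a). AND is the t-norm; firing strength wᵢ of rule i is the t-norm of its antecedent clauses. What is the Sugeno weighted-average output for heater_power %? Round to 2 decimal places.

R1 (z=49.0): cool=0.94, full=0.89; AND[a·b] → w = 0.8366
R2 (z=11.4): cool=0.94, empty=0.61; AND[a·b] → w = 0.5734
R3 (z=30.0): ¬empty=1−0.61=0.39, ¬cold=1−0.67=0.33; AND[a·b] → w = 0.1287
R4 (z=85.1): cool=0.94, ¬empty=1−0.61=0.39; AND[a·b] → w = 0.3666
Weighted average = (0.8366·49.0 + 0.5734·11.4 + 0.1287·30.0 + 0.3666·85.1) / (0.8366 + 0.5734 + 0.1287 + 0.3666)
  = 82.5888 / 1.9053 = 43.35

43.35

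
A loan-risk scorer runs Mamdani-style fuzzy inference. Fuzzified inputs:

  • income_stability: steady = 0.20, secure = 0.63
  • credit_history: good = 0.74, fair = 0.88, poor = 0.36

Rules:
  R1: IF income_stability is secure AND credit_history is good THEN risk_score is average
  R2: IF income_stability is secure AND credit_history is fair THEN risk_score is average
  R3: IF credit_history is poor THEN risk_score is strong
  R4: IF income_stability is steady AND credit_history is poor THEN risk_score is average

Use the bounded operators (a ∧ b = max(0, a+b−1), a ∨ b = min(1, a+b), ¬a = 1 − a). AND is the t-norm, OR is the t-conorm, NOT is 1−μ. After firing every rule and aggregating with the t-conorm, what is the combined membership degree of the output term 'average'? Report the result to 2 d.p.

0.88

R1: secure=0.63, good=0.74; AND[max(0, a+b−1)] → w = 0.37
R2: secure=0.63, fair=0.88; AND[max(0, a+b−1)] → w = 0.51
R3: poor=0.36 → w = 0.36
R4: steady=0.20, poor=0.36; AND[max(0, a+b−1)] → w = 0.00
Rules with consequent 'average': {R1, R2, R4} → strengths 0.37, 0.51, 0.00
Aggregate via t-conorm [min(1, a+b)]: 0.88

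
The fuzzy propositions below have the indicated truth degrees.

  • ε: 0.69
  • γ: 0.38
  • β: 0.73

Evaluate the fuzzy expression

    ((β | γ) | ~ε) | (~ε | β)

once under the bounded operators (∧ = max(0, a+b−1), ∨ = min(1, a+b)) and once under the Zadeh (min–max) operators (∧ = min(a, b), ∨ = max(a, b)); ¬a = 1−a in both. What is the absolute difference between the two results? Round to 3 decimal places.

0.270

Under bounded:
  β | γ = min(1, a+b) on (0.73, 0.38) = 1.00
  ~ε = 1 − 0.69 = 0.31
  (β | γ) | ~ε = min(1, a+b) on (1.00, 0.31) = 1.00
  ~ε = 1 − 0.69 = 0.31
  ~ε | β = min(1, a+b) on (0.31, 0.73) = 1.00
  ((β | γ) | ~ε) | (~ε | β) = min(1, a+b) on (1.00, 1.00) = 1.00
  → value = 1.0000
Under Zadeh (min–max):
  β | γ = max(a, b) on (0.73, 0.38) = 0.73
  ~ε = 1 − 0.69 = 0.31
  (β | γ) | ~ε = max(a, b) on (0.73, 0.31) = 0.73
  ~ε = 1 − 0.69 = 0.31
  ~ε | β = max(a, b) on (0.31, 0.73) = 0.73
  ((β | γ) | ~ε) | (~ε | β) = max(a, b) on (0.73, 0.73) = 0.73
  → value = 0.7300
|1.0000 − 0.7300| = 0.270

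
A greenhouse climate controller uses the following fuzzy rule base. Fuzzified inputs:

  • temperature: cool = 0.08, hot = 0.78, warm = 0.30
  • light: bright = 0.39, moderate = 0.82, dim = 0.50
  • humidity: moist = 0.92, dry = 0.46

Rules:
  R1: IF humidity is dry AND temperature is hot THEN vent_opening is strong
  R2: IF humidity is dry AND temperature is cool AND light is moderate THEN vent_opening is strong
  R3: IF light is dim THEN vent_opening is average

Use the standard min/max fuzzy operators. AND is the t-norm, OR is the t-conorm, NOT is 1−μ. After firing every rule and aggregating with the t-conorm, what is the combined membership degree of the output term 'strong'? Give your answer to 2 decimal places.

0.46

R1: dry=0.46, hot=0.78; AND[min(a, b)] → w = 0.46
R2: dry=0.46, cool=0.08, moderate=0.82; AND[min(a, b)] → w = 0.08
R3: dim=0.50 → w = 0.50
Rules with consequent 'strong': {R1, R2} → strengths 0.46, 0.08
Aggregate via t-conorm [max(a, b)]: 0.46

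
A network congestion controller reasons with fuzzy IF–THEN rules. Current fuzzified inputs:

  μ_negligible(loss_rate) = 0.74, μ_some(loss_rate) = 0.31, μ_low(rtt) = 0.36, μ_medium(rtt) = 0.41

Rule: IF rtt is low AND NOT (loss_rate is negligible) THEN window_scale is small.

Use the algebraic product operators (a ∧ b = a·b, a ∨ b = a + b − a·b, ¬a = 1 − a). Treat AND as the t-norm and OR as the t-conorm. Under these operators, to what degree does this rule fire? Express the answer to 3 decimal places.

firing strength: low=0.36, ¬negligible=1−0.74=0.26; AND[a·b] → w = 0.0936

0.094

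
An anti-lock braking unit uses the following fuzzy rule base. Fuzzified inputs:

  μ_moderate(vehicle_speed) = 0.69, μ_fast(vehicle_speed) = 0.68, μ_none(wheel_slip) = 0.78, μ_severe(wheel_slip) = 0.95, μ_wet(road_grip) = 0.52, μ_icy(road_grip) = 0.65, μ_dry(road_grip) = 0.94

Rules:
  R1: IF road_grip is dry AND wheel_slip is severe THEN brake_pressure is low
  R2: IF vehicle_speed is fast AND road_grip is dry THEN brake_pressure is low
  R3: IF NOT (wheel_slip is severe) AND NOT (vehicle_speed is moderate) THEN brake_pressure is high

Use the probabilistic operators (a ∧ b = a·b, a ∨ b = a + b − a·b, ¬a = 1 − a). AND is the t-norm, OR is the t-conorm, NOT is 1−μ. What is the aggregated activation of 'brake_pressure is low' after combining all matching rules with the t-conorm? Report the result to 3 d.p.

0.961

R1: dry=0.94, severe=0.95; AND[a·b] → w = 0.8930
R2: fast=0.68, dry=0.94; AND[a·b] → w = 0.6392
R3: ¬severe=1−0.95=0.05, ¬moderate=1−0.69=0.31; AND[a·b] → w = 0.0155
Rules with consequent 'low': {R1, R2} → strengths 0.8930, 0.6392
Aggregate via t-conorm [a + b − a·b]: 0.9614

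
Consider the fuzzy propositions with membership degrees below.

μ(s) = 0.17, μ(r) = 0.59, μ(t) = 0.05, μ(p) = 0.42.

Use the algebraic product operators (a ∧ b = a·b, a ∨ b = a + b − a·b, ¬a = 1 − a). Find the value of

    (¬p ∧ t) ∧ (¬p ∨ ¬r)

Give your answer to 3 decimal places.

¬p = 1 − 0.4200 = 0.5800
¬p ∧ t = a·b on (0.5800, 0.0500) = 0.0290
¬p = 1 − 0.4200 = 0.5800
¬r = 1 − 0.5900 = 0.4100
¬p ∨ ¬r = a + b − a·b on (0.5800, 0.4100) = 0.7522
(¬p ∧ t) ∧ (¬p ∨ ¬r) = a·b on (0.0290, 0.7522) = 0.0218

0.022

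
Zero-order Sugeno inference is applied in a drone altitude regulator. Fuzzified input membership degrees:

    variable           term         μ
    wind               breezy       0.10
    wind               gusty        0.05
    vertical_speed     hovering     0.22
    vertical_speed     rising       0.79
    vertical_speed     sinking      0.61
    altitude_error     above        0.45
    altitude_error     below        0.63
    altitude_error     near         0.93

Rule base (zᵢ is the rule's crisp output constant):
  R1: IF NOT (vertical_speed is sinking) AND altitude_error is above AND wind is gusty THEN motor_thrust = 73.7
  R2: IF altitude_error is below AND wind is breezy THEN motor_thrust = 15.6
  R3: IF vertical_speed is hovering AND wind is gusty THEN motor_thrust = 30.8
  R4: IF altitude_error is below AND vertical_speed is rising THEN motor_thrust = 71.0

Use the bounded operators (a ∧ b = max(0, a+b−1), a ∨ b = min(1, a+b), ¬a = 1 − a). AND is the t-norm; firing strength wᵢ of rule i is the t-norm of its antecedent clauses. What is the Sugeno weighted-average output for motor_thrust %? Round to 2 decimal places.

71.00

R1 (z=73.7): ¬sinking=1−0.61=0.39, above=0.45, gusty=0.05; AND[max(0, a+b−1)] → w = 0.00
R2 (z=15.6): below=0.63, breezy=0.10; AND[max(0, a+b−1)] → w = 0.00
R3 (z=30.8): hovering=0.22, gusty=0.05; AND[max(0, a+b−1)] → w = 0.00
R4 (z=71.0): below=0.63, rising=0.79; AND[max(0, a+b−1)] → w = 0.42
Weighted average = (0.00·73.7 + 0.00·15.6 + 0.00·30.8 + 0.42·71.0) / (0.00 + 0.00 + 0.00 + 0.42)
  = 29.8200 / 0.4200 = 71.00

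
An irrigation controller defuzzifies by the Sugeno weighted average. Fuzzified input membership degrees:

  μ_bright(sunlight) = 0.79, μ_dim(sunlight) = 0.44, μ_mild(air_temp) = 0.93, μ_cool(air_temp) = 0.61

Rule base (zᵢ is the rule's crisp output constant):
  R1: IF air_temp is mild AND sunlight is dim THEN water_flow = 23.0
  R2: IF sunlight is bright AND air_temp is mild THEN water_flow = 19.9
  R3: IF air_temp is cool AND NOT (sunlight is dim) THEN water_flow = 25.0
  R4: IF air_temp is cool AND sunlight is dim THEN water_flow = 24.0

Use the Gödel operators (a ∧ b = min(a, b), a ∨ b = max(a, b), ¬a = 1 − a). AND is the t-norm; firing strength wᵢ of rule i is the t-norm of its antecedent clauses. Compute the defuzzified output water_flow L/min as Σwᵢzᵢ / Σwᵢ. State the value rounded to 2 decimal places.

22.60

R1 (z=23.0): mild=0.93, dim=0.44; AND[min(a, b)] → w = 0.44
R2 (z=19.9): bright=0.79, mild=0.93; AND[min(a, b)] → w = 0.79
R3 (z=25.0): cool=0.61, ¬dim=1−0.44=0.56; AND[min(a, b)] → w = 0.56
R4 (z=24.0): cool=0.61, dim=0.44; AND[min(a, b)] → w = 0.44
Weighted average = (0.44·23.0 + 0.79·19.9 + 0.56·25.0 + 0.44·24.0) / (0.44 + 0.79 + 0.56 + 0.44)
  = 50.4010 / 2.2300 = 22.60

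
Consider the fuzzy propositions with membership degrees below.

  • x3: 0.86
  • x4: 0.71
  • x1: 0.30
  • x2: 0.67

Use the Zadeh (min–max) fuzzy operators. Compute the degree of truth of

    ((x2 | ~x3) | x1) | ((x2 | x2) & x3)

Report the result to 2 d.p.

~x3 = 1 − 0.86 = 0.14
x2 | ~x3 = max(a, b) on (0.67, 0.14) = 0.67
(x2 | ~x3) | x1 = max(a, b) on (0.67, 0.30) = 0.67
x2 | x2 = max(a, b) on (0.67, 0.67) = 0.67
(x2 | x2) & x3 = min(a, b) on (0.67, 0.86) = 0.67
((x2 | ~x3) | x1) | ((x2 | x2) & x3) = max(a, b) on (0.67, 0.67) = 0.67

0.67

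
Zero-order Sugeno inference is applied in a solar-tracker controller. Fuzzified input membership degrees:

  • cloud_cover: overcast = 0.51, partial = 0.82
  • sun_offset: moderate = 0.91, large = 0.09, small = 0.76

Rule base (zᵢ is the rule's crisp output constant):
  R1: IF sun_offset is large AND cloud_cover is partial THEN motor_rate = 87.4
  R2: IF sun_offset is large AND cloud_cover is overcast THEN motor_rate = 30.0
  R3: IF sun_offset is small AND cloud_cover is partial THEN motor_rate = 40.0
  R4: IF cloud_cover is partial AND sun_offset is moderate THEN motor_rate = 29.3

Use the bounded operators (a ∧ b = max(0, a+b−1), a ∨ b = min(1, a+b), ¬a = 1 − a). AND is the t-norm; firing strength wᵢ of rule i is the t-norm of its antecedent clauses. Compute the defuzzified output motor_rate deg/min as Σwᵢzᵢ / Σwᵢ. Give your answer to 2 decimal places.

R1 (z=87.4): large=0.09, partial=0.82; AND[max(0, a+b−1)] → w = 0.00
R2 (z=30.0): large=0.09, overcast=0.51; AND[max(0, a+b−1)] → w = 0.00
R3 (z=40.0): small=0.76, partial=0.82; AND[max(0, a+b−1)] → w = 0.58
R4 (z=29.3): partial=0.82, moderate=0.91; AND[max(0, a+b−1)] → w = 0.73
Weighted average = (0.00·87.4 + 0.00·30.0 + 0.58·40.0 + 0.73·29.3) / (0.00 + 0.00 + 0.58 + 0.73)
  = 44.5890 / 1.3100 = 34.04

34.04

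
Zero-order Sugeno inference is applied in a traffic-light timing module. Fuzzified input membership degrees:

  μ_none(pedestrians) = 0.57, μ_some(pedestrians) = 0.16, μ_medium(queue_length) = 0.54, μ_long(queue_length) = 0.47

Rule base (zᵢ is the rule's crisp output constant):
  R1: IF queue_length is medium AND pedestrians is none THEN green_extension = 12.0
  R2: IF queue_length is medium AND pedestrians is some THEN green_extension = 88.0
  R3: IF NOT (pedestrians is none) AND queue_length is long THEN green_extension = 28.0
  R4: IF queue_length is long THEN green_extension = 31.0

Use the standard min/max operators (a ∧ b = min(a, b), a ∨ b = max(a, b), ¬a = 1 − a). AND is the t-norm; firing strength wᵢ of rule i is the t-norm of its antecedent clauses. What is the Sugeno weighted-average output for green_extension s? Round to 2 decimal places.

29.48

R1 (z=12.0): medium=0.54, none=0.57; AND[min(a, b)] → w = 0.54
R2 (z=88.0): medium=0.54, some=0.16; AND[min(a, b)] → w = 0.16
R3 (z=28.0): ¬none=1−0.57=0.43, long=0.47; AND[min(a, b)] → w = 0.43
R4 (z=31.0): long=0.47 → w = 0.47
Weighted average = (0.54·12.0 + 0.16·88.0 + 0.43·28.0 + 0.47·31.0) / (0.54 + 0.16 + 0.43 + 0.47)
  = 47.1700 / 1.6000 = 29.48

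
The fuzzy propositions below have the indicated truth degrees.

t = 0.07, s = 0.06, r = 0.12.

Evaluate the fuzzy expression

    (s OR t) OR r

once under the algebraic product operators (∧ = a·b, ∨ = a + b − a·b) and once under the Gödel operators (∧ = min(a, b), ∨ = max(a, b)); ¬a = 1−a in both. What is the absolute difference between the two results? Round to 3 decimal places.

0.111

Under algebraic product:
  s OR t = a + b − a·b on (0.0600, 0.0700) = 0.1258
  (s OR t) OR r = a + b − a·b on (0.1258, 0.1200) = 0.2307
  → value = 0.2307
Under Gödel:
  s OR t = max(a, b) on (0.06, 0.07) = 0.07
  (s OR t) OR r = max(a, b) on (0.07, 0.12) = 0.12
  → value = 0.1200
|0.2307 − 0.1200| = 0.111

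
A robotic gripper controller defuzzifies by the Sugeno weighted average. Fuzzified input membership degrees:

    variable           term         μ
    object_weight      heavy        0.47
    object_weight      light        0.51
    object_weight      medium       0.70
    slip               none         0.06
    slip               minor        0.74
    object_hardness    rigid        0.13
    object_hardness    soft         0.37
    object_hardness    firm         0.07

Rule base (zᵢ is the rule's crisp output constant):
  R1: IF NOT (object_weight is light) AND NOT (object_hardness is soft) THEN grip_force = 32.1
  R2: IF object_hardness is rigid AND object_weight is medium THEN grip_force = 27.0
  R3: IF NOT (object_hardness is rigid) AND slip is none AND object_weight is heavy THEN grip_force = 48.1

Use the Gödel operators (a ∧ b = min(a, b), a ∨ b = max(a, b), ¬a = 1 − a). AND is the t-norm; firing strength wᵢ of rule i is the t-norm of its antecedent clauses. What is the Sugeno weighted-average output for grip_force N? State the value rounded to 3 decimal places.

R1 (z=32.1): ¬light=1−0.51=0.49, ¬soft=1−0.37=0.63; AND[min(a, b)] → w = 0.49
R2 (z=27.0): rigid=0.13, medium=0.70; AND[min(a, b)] → w = 0.13
R3 (z=48.1): ¬rigid=1−0.13=0.87, none=0.06, heavy=0.47; AND[min(a, b)] → w = 0.06
Weighted average = (0.49·32.1 + 0.13·27.0 + 0.06·48.1) / (0.49 + 0.13 + 0.06)
  = 22.1250 / 0.6800 = 32.537

32.537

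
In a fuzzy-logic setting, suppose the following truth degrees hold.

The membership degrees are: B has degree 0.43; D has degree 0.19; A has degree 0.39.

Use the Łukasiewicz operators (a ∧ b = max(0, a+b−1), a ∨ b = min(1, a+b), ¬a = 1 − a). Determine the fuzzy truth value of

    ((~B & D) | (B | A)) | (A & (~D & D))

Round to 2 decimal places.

0.82

~B = 1 − 0.43 = 0.57
~B & D = max(0, a+b−1) on (0.57, 0.19) = 0.00
B | A = min(1, a+b) on (0.43, 0.39) = 0.82
(~B & D) | (B | A) = min(1, a+b) on (0.00, 0.82) = 0.82
~D = 1 − 0.19 = 0.81
~D & D = max(0, a+b−1) on (0.81, 0.19) = 0.00
A & (~D & D) = max(0, a+b−1) on (0.39, 0.00) = 0.00
((~B & D) | (B | A)) | (A & (~D & D)) = min(1, a+b) on (0.82, 0.00) = 0.82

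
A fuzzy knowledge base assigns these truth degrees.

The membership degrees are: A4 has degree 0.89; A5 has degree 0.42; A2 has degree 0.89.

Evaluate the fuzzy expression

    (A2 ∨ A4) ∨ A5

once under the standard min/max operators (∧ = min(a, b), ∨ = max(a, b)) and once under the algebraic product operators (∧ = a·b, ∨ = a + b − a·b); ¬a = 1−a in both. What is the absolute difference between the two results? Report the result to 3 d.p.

Under standard min/max:
  A2 ∨ A4 = max(a, b) on (0.89, 0.89) = 0.89
  (A2 ∨ A4) ∨ A5 = max(a, b) on (0.89, 0.42) = 0.89
  → value = 0.8900
Under algebraic product:
  A2 ∨ A4 = a + b − a·b on (0.8900, 0.8900) = 0.9879
  (A2 ∨ A4) ∨ A5 = a + b − a·b on (0.9879, 0.4200) = 0.9930
  → value = 0.9930
|0.8900 − 0.9930| = 0.103

0.103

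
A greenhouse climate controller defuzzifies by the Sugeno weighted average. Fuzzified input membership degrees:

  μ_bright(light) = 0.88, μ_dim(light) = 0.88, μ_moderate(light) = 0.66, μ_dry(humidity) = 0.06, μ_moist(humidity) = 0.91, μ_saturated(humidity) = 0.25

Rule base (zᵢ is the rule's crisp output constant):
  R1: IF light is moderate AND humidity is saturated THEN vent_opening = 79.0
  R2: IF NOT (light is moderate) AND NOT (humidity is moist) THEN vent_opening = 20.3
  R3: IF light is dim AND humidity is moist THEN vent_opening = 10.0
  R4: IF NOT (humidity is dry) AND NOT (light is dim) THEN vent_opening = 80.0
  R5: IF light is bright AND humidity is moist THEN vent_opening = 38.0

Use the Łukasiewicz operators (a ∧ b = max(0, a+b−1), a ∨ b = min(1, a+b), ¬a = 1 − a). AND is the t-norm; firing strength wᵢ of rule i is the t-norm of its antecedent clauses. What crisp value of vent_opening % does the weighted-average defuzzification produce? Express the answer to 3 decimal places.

R1 (z=79.0): moderate=0.66, saturated=0.25; AND[max(0, a+b−1)] → w = 0.00
R2 (z=20.3): ¬moderate=1−0.66=0.34, ¬moist=1−0.91=0.09; AND[max(0, a+b−1)] → w = 0.00
R3 (z=10.0): dim=0.88, moist=0.91; AND[max(0, a+b−1)] → w = 0.79
R4 (z=80.0): ¬dry=1−0.06=0.94, ¬dim=1−0.88=0.12; AND[max(0, a+b−1)] → w = 0.06
R5 (z=38.0): bright=0.88, moist=0.91; AND[max(0, a+b−1)] → w = 0.79
Weighted average = (0.00·79.0 + 0.00·20.3 + 0.79·10.0 + 0.06·80.0 + 0.79·38.0) / (0.00 + 0.00 + 0.79 + 0.06 + 0.79)
  = 42.7200 / 1.6400 = 26.049

26.049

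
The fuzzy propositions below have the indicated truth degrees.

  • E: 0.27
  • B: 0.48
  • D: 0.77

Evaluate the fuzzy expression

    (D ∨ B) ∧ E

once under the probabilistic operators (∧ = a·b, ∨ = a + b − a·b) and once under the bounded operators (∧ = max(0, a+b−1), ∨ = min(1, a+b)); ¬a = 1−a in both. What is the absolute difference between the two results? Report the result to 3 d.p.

Under probabilistic:
  D ∨ B = a + b − a·b on (0.7700, 0.4800) = 0.8804
  (D ∨ B) ∧ E = a·b on (0.8804, 0.2700) = 0.2377
  → value = 0.2377
Under bounded:
  D ∨ B = min(1, a+b) on (0.77, 0.48) = 1.00
  (D ∨ B) ∧ E = max(0, a+b−1) on (1.00, 0.27) = 0.27
  → value = 0.2700
|0.2377 − 0.2700| = 0.032

0.032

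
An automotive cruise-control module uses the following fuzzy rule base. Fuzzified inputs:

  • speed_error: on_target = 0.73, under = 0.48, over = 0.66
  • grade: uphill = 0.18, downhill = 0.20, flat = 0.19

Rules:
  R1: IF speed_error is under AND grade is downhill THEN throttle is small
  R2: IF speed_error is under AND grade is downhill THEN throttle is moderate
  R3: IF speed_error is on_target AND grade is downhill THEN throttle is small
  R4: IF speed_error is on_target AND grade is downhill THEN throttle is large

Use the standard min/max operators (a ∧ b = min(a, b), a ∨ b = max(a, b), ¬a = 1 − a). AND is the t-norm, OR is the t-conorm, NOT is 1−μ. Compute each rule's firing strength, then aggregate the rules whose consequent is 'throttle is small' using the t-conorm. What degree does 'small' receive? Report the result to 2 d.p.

R1: under=0.48, downhill=0.20; AND[min(a, b)] → w = 0.20
R2: under=0.48, downhill=0.20; AND[min(a, b)] → w = 0.20
R3: on_target=0.73, downhill=0.20; AND[min(a, b)] → w = 0.20
R4: on_target=0.73, downhill=0.20; AND[min(a, b)] → w = 0.20
Rules with consequent 'small': {R1, R3} → strengths 0.20, 0.20
Aggregate via t-conorm [max(a, b)]: 0.20

0.20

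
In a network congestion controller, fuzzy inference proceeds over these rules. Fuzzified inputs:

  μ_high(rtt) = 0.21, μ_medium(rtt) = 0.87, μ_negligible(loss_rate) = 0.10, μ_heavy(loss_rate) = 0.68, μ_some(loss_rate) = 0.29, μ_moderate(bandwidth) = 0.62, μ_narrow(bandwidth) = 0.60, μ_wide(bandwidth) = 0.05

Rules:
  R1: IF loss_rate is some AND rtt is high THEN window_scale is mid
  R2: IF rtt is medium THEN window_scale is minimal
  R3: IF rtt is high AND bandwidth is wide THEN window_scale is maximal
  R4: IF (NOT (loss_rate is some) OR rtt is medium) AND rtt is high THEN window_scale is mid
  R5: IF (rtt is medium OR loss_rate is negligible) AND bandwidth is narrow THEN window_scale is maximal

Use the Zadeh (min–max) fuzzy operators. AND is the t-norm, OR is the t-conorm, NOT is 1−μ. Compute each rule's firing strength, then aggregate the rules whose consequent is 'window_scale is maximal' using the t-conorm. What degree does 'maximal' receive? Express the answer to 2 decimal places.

0.60

R1: some=0.29, high=0.21; AND[min(a, b)] → w = 0.21
R2: medium=0.87 → w = 0.87
R3: high=0.21, wide=0.05; AND[min(a, b)] → w = 0.05
R4: (¬some=1−0.29=0.71 OR medium=0.87) = 0.87; AND[min(a, b)] with high=0.21 → w = 0.21
R5: (medium=0.87 OR negligible=0.10) = 0.87; AND[min(a, b)] with narrow=0.60 → w = 0.60
Rules with consequent 'maximal': {R3, R5} → strengths 0.05, 0.60
Aggregate via t-conorm [max(a, b)]: 0.60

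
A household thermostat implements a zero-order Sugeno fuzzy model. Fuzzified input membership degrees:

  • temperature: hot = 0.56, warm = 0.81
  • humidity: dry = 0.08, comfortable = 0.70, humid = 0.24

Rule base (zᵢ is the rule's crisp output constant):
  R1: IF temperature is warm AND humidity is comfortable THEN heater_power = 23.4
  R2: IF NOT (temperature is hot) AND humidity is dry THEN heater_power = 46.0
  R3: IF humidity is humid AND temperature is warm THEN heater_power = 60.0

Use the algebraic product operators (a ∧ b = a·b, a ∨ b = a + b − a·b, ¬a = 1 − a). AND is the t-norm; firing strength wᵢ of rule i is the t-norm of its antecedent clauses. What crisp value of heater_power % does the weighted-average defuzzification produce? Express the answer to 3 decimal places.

R1 (z=23.4): warm=0.81, comfortable=0.70; AND[a·b] → w = 0.5670
R2 (z=46.0): ¬hot=1−0.56=0.44, dry=0.08; AND[a·b] → w = 0.0352
R3 (z=60.0): humid=0.24, warm=0.81; AND[a·b] → w = 0.1944
Weighted average = (0.5670·23.4 + 0.0352·46.0 + 0.1944·60.0) / (0.5670 + 0.0352 + 0.1944)
  = 26.5510 / 0.7966 = 33.330

33.330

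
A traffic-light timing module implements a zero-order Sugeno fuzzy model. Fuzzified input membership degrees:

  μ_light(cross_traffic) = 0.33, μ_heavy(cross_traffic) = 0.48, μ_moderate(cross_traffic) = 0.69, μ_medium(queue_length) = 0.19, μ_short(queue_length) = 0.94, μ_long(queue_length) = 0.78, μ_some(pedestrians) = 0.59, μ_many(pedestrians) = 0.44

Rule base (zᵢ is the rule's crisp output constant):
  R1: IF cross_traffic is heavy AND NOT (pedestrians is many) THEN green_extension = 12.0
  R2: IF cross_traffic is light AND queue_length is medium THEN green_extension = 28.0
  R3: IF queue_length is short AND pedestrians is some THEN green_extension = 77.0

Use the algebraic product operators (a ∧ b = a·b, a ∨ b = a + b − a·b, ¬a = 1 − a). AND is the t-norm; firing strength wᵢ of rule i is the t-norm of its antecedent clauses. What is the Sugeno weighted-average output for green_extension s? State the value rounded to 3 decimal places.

R1 (z=12.0): heavy=0.48, ¬many=1−0.44=0.56; AND[a·b] → w = 0.2688
R2 (z=28.0): light=0.33, medium=0.19; AND[a·b] → w = 0.0627
R3 (z=77.0): short=0.94, some=0.59; AND[a·b] → w = 0.5546
Weighted average = (0.2688·12.0 + 0.0627·28.0 + 0.5546·77.0) / (0.2688 + 0.0627 + 0.5546)
  = 47.6854 / 0.8861 = 53.815

53.815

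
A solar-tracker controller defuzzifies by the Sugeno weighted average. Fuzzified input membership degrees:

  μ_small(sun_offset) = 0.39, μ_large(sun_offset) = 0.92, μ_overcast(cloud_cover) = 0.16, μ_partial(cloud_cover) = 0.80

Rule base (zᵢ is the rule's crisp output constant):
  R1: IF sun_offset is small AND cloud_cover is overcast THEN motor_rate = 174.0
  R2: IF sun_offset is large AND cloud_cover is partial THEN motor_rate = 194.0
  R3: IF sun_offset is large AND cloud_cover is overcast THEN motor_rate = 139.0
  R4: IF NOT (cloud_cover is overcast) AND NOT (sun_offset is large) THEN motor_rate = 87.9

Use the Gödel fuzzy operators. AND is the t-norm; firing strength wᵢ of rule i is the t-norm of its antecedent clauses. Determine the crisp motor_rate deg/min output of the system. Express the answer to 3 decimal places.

176.927

R1 (z=174.0): small=0.39, overcast=0.16; AND[min(a, b)] → w = 0.16
R2 (z=194.0): large=0.92, partial=0.80; AND[min(a, b)] → w = 0.80
R3 (z=139.0): large=0.92, overcast=0.16; AND[min(a, b)] → w = 0.16
R4 (z=87.9): ¬overcast=1−0.16=0.84, ¬large=1−0.92=0.08; AND[min(a, b)] → w = 0.08
Weighted average = (0.16·174.0 + 0.80·194.0 + 0.16·139.0 + 0.08·87.9) / (0.16 + 0.80 + 0.16 + 0.08)
  = 212.3120 / 1.2000 = 176.927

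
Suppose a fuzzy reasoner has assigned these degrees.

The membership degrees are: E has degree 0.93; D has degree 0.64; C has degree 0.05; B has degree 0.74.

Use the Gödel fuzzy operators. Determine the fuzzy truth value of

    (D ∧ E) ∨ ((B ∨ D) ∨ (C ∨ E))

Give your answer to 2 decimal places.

D ∧ E = min(a, b) on (0.64, 0.93) = 0.64
B ∨ D = max(a, b) on (0.74, 0.64) = 0.74
C ∨ E = max(a, b) on (0.05, 0.93) = 0.93
(B ∨ D) ∨ (C ∨ E) = max(a, b) on (0.74, 0.93) = 0.93
(D ∧ E) ∨ ((B ∨ D) ∨ (C ∨ E)) = max(a, b) on (0.64, 0.93) = 0.93

0.93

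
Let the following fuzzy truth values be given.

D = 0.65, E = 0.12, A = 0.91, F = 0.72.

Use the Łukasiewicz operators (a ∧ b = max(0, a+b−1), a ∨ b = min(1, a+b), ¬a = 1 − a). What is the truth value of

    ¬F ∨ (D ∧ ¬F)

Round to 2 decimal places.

¬F = 1 − 0.72 = 0.28
¬F = 1 − 0.72 = 0.28
D ∧ ¬F = max(0, a+b−1) on (0.65, 0.28) = 0.00
¬F ∨ (D ∧ ¬F) = min(1, a+b) on (0.28, 0.00) = 0.28

0.28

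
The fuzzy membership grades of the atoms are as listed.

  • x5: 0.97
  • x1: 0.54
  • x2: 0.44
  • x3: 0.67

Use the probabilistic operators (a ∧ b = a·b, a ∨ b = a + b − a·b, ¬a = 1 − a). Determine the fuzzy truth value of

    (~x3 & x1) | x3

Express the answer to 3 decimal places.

0.729

~x3 = 1 − 0.6700 = 0.3300
~x3 & x1 = a·b on (0.3300, 0.5400) = 0.1782
(~x3 & x1) | x3 = a + b − a·b on (0.1782, 0.6700) = 0.7288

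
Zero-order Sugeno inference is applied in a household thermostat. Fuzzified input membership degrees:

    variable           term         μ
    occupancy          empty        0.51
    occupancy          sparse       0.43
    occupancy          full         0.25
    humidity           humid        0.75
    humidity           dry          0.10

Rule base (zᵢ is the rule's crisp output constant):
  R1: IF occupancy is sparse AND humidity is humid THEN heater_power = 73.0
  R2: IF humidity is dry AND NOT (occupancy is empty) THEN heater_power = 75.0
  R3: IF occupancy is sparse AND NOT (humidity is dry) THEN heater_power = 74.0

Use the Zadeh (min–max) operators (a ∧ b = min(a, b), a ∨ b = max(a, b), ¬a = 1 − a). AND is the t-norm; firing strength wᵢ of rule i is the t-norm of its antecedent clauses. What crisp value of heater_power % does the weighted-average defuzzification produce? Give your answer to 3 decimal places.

73.656

R1 (z=73.0): sparse=0.43, humid=0.75; AND[min(a, b)] → w = 0.43
R2 (z=75.0): dry=0.10, ¬empty=1−0.51=0.49; AND[min(a, b)] → w = 0.10
R3 (z=74.0): sparse=0.43, ¬dry=1−0.10=0.90; AND[min(a, b)] → w = 0.43
Weighted average = (0.43·73.0 + 0.10·75.0 + 0.43·74.0) / (0.43 + 0.10 + 0.43)
  = 70.7100 / 0.9600 = 73.656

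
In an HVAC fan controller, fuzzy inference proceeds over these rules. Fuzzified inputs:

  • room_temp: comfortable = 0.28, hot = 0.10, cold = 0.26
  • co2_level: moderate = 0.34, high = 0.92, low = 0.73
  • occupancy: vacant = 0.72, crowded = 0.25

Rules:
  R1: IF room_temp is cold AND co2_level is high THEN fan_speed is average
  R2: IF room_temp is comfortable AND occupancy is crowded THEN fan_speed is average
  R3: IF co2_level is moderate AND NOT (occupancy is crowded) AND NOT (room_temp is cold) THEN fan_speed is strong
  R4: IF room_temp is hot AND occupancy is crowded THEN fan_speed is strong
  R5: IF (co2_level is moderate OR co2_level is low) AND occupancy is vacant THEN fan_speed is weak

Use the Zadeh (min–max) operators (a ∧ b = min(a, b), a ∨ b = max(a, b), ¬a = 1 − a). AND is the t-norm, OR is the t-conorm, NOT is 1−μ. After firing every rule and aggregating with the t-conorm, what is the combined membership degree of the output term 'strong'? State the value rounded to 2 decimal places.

0.34

R1: cold=0.26, high=0.92; AND[min(a, b)] → w = 0.26
R2: comfortable=0.28, crowded=0.25; AND[min(a, b)] → w = 0.25
R3: moderate=0.34, ¬crowded=1−0.25=0.75, ¬cold=1−0.26=0.74; AND[min(a, b)] → w = 0.34
R4: hot=0.10, crowded=0.25; AND[min(a, b)] → w = 0.10
R5: (moderate=0.34 OR low=0.73) = 0.73; AND[min(a, b)] with vacant=0.72 → w = 0.72
Rules with consequent 'strong': {R3, R4} → strengths 0.34, 0.10
Aggregate via t-conorm [max(a, b)]: 0.34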